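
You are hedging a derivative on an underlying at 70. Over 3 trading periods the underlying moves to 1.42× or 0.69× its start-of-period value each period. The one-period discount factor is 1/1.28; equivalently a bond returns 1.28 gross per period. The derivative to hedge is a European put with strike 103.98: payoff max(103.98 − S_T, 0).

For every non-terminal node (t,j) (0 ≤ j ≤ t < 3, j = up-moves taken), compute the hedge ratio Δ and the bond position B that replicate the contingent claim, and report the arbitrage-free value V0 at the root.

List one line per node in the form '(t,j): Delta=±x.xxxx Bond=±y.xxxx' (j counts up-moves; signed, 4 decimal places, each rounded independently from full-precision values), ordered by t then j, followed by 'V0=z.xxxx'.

(0,0): Delta=-0.2475 Bond=21.1855
(1,0): Delta=-1.0000 Bond=63.4644
(1,1): Delta=-0.1607 Bond=18.4927
(2,0): Delta=-1.0000 Bond=81.2344
(2,1): Delta=-1.0000 Bond=81.2344
(2,2): Delta=-0.0639 Bond=10.0115
V0=3.8622

Since d<R<u, set p* = (R−d)/(u−d) = 0.8082; price each node as the discounted p*-expectation of its children.
Terminal values V(3,·): V(3,0)=80.9844, V(3,1)=56.6557, V(3,2)=6.5879, V(3,3)=0.0000
(2,0): S=33.3270. Δ = (V_up−V_dn)/(S_up−S_dn) = (56.6557−80.9844)/(47.3243−22.9956) = -1.0000. V = [p*·56.6557 + (1−p*)·80.9844]/1.28 = 47.9074. B = V − Δ·S = 81.2344.
(2,1): S=68.5860. Δ = (V_up−V_dn)/(S_up−S_dn) = (6.5879−56.6557)/(97.3921−47.3243) = -1.0000. V = [p*·6.5879 + (1−p*)·56.6557]/1.28 = 12.6484. B = V − Δ·S = 81.2344.
(2,2): S=141.1480. Δ = (V_up−V_dn)/(S_up−S_dn) = (0.0000−6.5879)/(200.4302−97.3921) = -0.0639. V = [p*·0.0000 + (1−p*)·6.5879]/1.28 = 0.9871. B = V − Δ·S = 10.0115.
(1,0): S=48.3000. Δ = (V_up−V_dn)/(S_up−S_dn) = (12.6484−47.9074)/(68.5860−33.3270) = -1.0000. V = [p*·12.6484 + (1−p*)·47.9074]/1.28 = 15.1644. B = V − Δ·S = 63.4644.
(1,1): S=99.4000. Δ = (V_up−V_dn)/(S_up−S_dn) = (0.9871−12.6484)/(141.1480−68.5860) = -0.1607. V = [p*·0.9871 + (1−p*)·12.6484]/1.28 = 2.5183. B = V − Δ·S = 18.4927.
(0,0): S=70.0000. Δ = (V_up−V_dn)/(S_up−S_dn) = (2.5183−15.1644)/(99.4000−48.3000) = -0.2475. V = [p*·2.5183 + (1−p*)·15.1644]/1.28 = 3.8622. B = V − Δ·S = 21.1855.
Root portfolio cost Δ·70+B reproduces V0=3.8622.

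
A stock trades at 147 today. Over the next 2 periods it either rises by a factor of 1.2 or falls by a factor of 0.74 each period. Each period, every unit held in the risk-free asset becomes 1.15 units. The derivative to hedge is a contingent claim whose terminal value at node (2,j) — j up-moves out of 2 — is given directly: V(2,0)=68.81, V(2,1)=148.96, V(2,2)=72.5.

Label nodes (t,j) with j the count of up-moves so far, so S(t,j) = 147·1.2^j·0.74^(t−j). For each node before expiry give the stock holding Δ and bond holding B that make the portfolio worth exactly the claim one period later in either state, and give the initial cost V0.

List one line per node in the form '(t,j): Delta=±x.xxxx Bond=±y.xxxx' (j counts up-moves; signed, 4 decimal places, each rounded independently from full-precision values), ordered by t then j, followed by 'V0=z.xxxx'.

The replicating-portfolio and risk-neutral prices coincide; use p* = (1.15−0.74)/(1.2−0.74) = 0.8913 for the latter.
At expiry t=2: V(2,0)=68.8100, V(2,1)=148.9600, V(2,2)=72.5000
Node (1,0) S=108.7800: V=(p*·148.9600+(1−p*)·68.8100)/1.15=121.9548; Δ=(148.9600−68.8100)/(130.5360−80.4972)=1.6018; B=V−Δ·S=-52.2843
Node (1,1) S=176.4000: V=(p*·72.5000+(1−p*)·148.9600)/1.15=70.2703; Δ=(72.5000−148.9600)/(211.6800−130.5360)=-0.9423; B=V−Δ·S=236.4877
Node (0,0) S=147.0000: V=(p*·70.2703+(1−p*)·121.9548)/1.15=65.9897; Δ=(70.2703−121.9548)/(176.4000−108.7800)=-0.7643; B=V−Δ·S=178.3473
Root portfolio cost Δ·147+B reproduces V0=65.9897.

(0,0): Delta=-0.7643 Bond=178.3473
(1,0): Delta=1.6018 Bond=-52.2843
(1,1): Delta=-0.9423 Bond=236.4877
V0=65.9897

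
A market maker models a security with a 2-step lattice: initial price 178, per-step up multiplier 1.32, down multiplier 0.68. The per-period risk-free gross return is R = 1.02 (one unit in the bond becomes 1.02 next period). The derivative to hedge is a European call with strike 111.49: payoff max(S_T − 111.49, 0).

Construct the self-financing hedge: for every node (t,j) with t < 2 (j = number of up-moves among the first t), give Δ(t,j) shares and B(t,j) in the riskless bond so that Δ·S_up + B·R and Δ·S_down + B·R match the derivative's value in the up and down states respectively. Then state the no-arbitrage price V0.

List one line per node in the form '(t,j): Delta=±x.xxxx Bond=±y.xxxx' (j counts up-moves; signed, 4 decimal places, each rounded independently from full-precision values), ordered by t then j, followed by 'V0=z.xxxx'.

No-arbitrage ⇒ martingale measure with p* = (R−d)/(u−d) = 0.5312.
Payoff layer (t=2): V(2,0)=0.0000, V(2,1)=48.2828, V(2,2)=198.6572
(1,0): S=121.0400. Δ = (V_up−V_dn)/(S_up−S_dn) = (48.2828−0.0000)/(159.7728−82.3072) = 0.6233. V = [p*·48.2828 + (1−p*)·0.0000]/1.02 = 25.1473. B = V − Δ·S = -50.2946.
(1,1): S=234.9600. Δ = (V_up−V_dn)/(S_up−S_dn) = (198.6572−48.2828)/(310.1472−159.7728) = 1.0000. V = [p*·198.6572 + (1−p*)·48.2828]/1.02 = 125.6561. B = V − Δ·S = -109.3039.
(0,0): S=178.0000. Δ = (V_up−V_dn)/(S_up−S_dn) = (125.6561−25.1473)/(234.9600−121.0400) = 0.8823. V = [p*·125.6561 + (1−p*)·25.1473]/1.02 = 77.0025. B = V − Δ·S = -80.0424.
Root portfolio cost Δ·178+B reproduces V0=77.0025.

(0,0): Delta=0.8823 Bond=-80.0424
(1,0): Delta=0.6233 Bond=-50.2946
(1,1): Delta=1.0000 Bond=-109.3039
V0=77.0025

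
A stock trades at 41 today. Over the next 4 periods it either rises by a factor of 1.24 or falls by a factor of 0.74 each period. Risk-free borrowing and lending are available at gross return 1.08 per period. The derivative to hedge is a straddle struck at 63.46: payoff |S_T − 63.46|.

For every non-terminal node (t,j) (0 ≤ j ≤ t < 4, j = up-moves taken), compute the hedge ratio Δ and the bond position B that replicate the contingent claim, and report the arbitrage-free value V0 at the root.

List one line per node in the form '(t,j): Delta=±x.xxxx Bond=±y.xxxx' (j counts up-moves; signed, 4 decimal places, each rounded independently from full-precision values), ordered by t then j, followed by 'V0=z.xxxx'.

Under the risk-neutral measure, an up-move has probability p* = (R−d)/(u−d) = 0.6800 and values discount at R = 1.08.
Terminal payoffs: V(4,0)=51.1655, V(4,1)=42.8584, V(4,2)=28.9384, V(4,3)=5.6130, V(4,4)=33.4728
(3,0): S=16.6142. Δ = (V_up−V_dn)/(S_up−S_dn) = (42.8584−51.1655)/(20.6016−12.2945) = -1.0000. V = [p*·42.8584 + (1−p*)·51.1655]/1.08 = 42.1451. B = V − Δ·S = 58.7593.
(3,1): S=27.8400. Δ = (V_up−V_dn)/(S_up−S_dn) = (28.9384−42.8584)/(34.5216−20.6016) = -1.0000. V = [p*·28.9384 + (1−p*)·42.8584]/1.08 = 30.9193. B = V − Δ·S = 58.7593.
(3,2): S=46.6508. Δ = (V_up−V_dn)/(S_up−S_dn) = (5.6130−28.9384)/(57.8470−34.5216) = -1.0000. V = [p*·5.6130 + (1−p*)·28.9384]/1.08 = 12.1085. B = V − Δ·S = 58.7593.
(3,3): S=78.1716. Δ = (V_up−V_dn)/(S_up−S_dn) = (33.4728−5.6130)/(96.9328−57.8470) = 0.7128. V = [p*·33.4728 + (1−p*)·5.6130]/1.08 = 22.7386. B = V − Δ·S = -32.9809.
(2,0): S=22.4516. Δ = (V_up−V_dn)/(S_up−S_dn) = (30.9193−42.1451)/(27.8400−16.6142) = -1.0000. V = [p*·30.9193 + (1−p*)·42.1451]/1.08 = 31.9551. B = V − Δ·S = 54.4067.
(2,1): S=37.6216. Δ = (V_up−V_dn)/(S_up−S_dn) = (12.1085−30.9193)/(46.6508−27.8400) = -1.0000. V = [p*·12.1085 + (1−p*)·30.9193]/1.08 = 16.7851. B = V − Δ·S = 54.4067.
(2,2): S=63.0416. Δ = (V_up−V_dn)/(S_up−S_dn) = (22.7386−12.1085)/(78.1716−46.6508) = 0.3372. V = [p*·22.7386 + (1−p*)·12.1085]/1.08 = 17.9046. B = V − Δ·S = -3.3556.
(1,0): S=30.3400. Δ = (V_up−V_dn)/(S_up−S_dn) = (16.7851−31.9551)/(37.6216−22.4516) = -1.0000. V = [p*·16.7851 + (1−p*)·31.9551]/1.08 = 20.0366. B = V − Δ·S = 50.3766.
(1,1): S=50.8400. Δ = (V_up−V_dn)/(S_up−S_dn) = (17.9046−16.7851)/(63.0416−37.6216) = 0.0440. V = [p*·17.9046 + (1−p*)·16.7851]/1.08 = 16.2466. B = V − Δ·S = 14.0077.
(0,0): S=41.0000. Δ = (V_up−V_dn)/(S_up−S_dn) = (16.2466−20.0366)/(50.8400−30.3400) = -0.1849. V = [p*·16.2466 + (1−p*)·20.0366]/1.08 = 16.1661. B = V − Δ·S = 23.7461.
Check: Δ(0,0)·S0 + B(0,0) = 16.1661 = V0.

(0,0): Delta=-0.1849 Bond=23.7461
(1,0): Delta=-1.0000 Bond=50.3766
(1,1): Delta=0.0440 Bond=14.0077
(2,0): Delta=-1.0000 Bond=54.4067
(2,1): Delta=-1.0000 Bond=54.4067
(2,2): Delta=0.3372 Bond=-3.3556
(3,0): Delta=-1.0000 Bond=58.7593
(3,1): Delta=-1.0000 Bond=58.7593
(3,2): Delta=-1.0000 Bond=58.7593
(3,3): Delta=0.7128 Bond=-32.9809
V0=16.1661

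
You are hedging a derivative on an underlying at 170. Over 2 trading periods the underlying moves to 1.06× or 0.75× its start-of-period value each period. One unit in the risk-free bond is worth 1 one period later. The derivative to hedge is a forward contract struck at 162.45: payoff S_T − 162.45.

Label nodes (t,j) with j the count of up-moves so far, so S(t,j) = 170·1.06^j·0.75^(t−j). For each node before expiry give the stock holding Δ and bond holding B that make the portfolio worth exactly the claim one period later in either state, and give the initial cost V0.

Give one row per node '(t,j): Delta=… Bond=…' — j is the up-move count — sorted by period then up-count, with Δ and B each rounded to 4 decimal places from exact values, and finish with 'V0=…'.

(0,0): Delta=1.0000 Bond=-162.4500
(1,0): Delta=1.0000 Bond=-162.4500
(1,1): Delta=1.0000 Bond=-162.4500
V0=7.5500

Since d<R<u, set p* = (R−d)/(u−d) = 0.8065; price each node as the discounted p*-expectation of its children.
Terminal values V(2,·): V(2,0)=-66.8250, V(2,1)=-27.3000, V(2,2)=28.5620
(1,0): S=127.5000. Δ = (V_up−V_dn)/(S_up−S_dn) = (-27.3000−-66.8250)/(135.1500−95.6250) = 1.0000. V = [p*·-27.3000 + (1−p*)·-66.8250]/1 = -34.9500. B = V − Δ·S = -162.4500.
(1,1): S=180.2000. Δ = (V_up−V_dn)/(S_up−S_dn) = (28.5620−-27.3000)/(191.0120−135.1500) = 1.0000. V = [p*·28.5620 + (1−p*)·-27.3000]/1 = 17.7500. B = V − Δ·S = -162.4500.
(0,0): S=170.0000. Δ = (V_up−V_dn)/(S_up−S_dn) = (17.7500−-34.9500)/(180.2000−127.5000) = 1.0000. V = [p*·17.7500 + (1−p*)·-34.9500]/1 = 7.5500. B = V − Δ·S = -162.4500.
Self-financing check: at every node Δ·S+B equals the discounted successor values.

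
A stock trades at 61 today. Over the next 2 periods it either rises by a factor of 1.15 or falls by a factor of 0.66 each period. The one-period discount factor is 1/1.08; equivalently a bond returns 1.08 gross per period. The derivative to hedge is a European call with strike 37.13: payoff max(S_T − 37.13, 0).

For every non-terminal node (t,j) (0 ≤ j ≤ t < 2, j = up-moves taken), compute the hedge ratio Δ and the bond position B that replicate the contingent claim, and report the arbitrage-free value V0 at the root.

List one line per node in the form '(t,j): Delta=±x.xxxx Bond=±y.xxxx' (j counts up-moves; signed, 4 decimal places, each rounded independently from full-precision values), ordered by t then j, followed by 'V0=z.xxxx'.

The replicating-portfolio and risk-neutral prices coincide; use p* = (1.08−0.66)/(1.15−0.66) = 0.8571 for the latter.
Terminal payoffs: V(2,0)=0.0000, V(2,1)=9.1690, V(2,2)=43.5425
(1,0): S=40.2600. Δ = (V_up−V_dn)/(S_up−S_dn) = (9.1690−0.0000)/(46.2990−26.5716) = 0.4648. V = [p*·9.1690 + (1−p*)·0.0000]/1.08 = 7.2770. B = V − Δ·S = -11.4353.
(1,1): S=70.1500. Δ = (V_up−V_dn)/(S_up−S_dn) = (43.5425−9.1690)/(80.6725−46.2990) = 1.0000. V = [p*·43.5425 + (1−p*)·9.1690]/1.08 = 35.7704. B = V − Δ·S = -34.3796.
(0,0): S=61.0000. Δ = (V_up−V_dn)/(S_up−S_dn) = (35.7704−7.2770)/(70.1500−40.2600) = 0.9533. V = [p*·35.7704 + (1−p*)·7.2770]/1.08 = 29.3517. B = V − Δ·S = -28.7980.
Check: Δ(0,0)·S0 + B(0,0) = 29.3517 = V0.

(0,0): Delta=0.9533 Bond=-28.7980
(1,0): Delta=0.4648 Bond=-11.4353
(1,1): Delta=1.0000 Bond=-34.3796
V0=29.3517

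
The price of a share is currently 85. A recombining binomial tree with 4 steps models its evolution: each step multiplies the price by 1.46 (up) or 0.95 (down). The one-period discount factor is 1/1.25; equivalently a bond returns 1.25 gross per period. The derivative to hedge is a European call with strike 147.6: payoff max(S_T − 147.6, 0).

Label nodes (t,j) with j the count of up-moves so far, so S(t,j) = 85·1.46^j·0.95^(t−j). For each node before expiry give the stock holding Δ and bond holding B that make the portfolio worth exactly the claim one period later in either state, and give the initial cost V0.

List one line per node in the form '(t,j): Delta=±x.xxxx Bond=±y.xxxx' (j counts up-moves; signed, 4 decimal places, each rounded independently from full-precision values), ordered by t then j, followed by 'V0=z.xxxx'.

(0,0): Delta=0.8238 Bond=-41.7815
(1,0): Delta=0.5919 Bond=-33.5046
(1,1): Delta=0.9294 Bond=-65.3325
(2,0): Delta=0.1915 Bond=-11.1645
(2,1): Delta=0.7743 Bond=-63.3822
(2,2): Delta=1.0000 Bond=-94.4640
(3,0): Delta=0.0000 Bond=0.0000
(3,1): Delta=0.2787 Bond=-23.7245
(3,2): Delta=1.0000 Bond=-118.0800
(3,3): Delta=1.0000 Bond=-118.0800
V0=28.2379

Under the risk-neutral measure, an up-move has probability p* = (R−d)/(u−d) = 0.5882 and values discount at R = 1.25.
Terminal values V(4,·): V(4,0)=0.0000, V(4,1)=0.0000, V(4,2)=15.9204, V(4,3)=103.7050, V(4,4)=238.6161
(3,0): S=72.8769. Δ = (V_up−V_dn)/(S_up−S_dn) = (0.0000−0.0000)/(106.4002−69.2330) = 0.0000. V = [p*·0.0000 + (1−p*)·0.0000]/1.25 = 0.0000. B = V − Δ·S = 0.0000.
(3,1): S=112.0002. Δ = (V_up−V_dn)/(S_up−S_dn) = (15.9204−0.0000)/(163.5204−106.4002) = 0.2787. V = [p*·15.9204 + (1−p*)·0.0000]/1.25 = 7.4919. B = V − Δ·S = -23.7245.
(3,2): S=172.1267. Δ = (V_up−V_dn)/(S_up−S_dn) = (103.7050−15.9204)/(251.3050−163.5204) = 1.0000. V = [p*·103.7050 + (1−p*)·15.9204]/1.25 = 54.0467. B = V − Δ·S = -118.0800.
(3,3): S=264.5316. Δ = (V_up−V_dn)/(S_up−S_dn) = (238.6161−103.7050)/(386.2161−251.3050) = 1.0000. V = [p*·238.6161 + (1−p*)·103.7050]/1.25 = 146.4516. B = V − Δ·S = -118.0800.
(2,0): S=76.7125. Δ = (V_up−V_dn)/(S_up−S_dn) = (7.4919−0.0000)/(112.0002−72.8769) = 0.1915. V = [p*·7.4919 + (1−p*)·0.0000]/1.25 = 3.5256. B = V − Δ·S = -11.1645.
(2,1): S=117.8950. Δ = (V_up−V_dn)/(S_up−S_dn) = (54.0467−7.4919)/(172.1267−112.0002) = 0.7743. V = [p*·54.0467 + (1−p*)·7.4919]/1.25 = 27.9017. B = V − Δ·S = -63.3822.
(2,2): S=181.1860. Δ = (V_up−V_dn)/(S_up−S_dn) = (146.4516−54.0467)/(264.5316−172.1267) = 1.0000. V = [p*·146.4516 + (1−p*)·54.0467]/1.25 = 86.7220. B = V − Δ·S = -94.4640.
(1,0): S=80.7500. Δ = (V_up−V_dn)/(S_up−S_dn) = (27.9017−3.5256)/(117.8950−76.7125) = 0.5919. V = [p*·27.9017 + (1−p*)·3.5256]/1.25 = 14.2916. B = V − Δ·S = -33.5046.
(1,1): S=124.1000. Δ = (V_up−V_dn)/(S_up−S_dn) = (86.7220−27.9017)/(181.1860−117.8950) = 0.9294. V = [p*·86.7220 + (1−p*)·27.9017]/1.25 = 50.0015. B = V − Δ·S = -65.3325.
(0,0): S=85.0000. Δ = (V_up−V_dn)/(S_up−S_dn) = (50.0015−14.2916)/(124.1000−80.7500) = 0.8238. V = [p*·50.0015 + (1−p*)·14.2916]/1.25 = 28.2379. B = V − Δ·S = -41.7815.
Check: Δ(0,0)·S0 + B(0,0) = 28.2379 = V0.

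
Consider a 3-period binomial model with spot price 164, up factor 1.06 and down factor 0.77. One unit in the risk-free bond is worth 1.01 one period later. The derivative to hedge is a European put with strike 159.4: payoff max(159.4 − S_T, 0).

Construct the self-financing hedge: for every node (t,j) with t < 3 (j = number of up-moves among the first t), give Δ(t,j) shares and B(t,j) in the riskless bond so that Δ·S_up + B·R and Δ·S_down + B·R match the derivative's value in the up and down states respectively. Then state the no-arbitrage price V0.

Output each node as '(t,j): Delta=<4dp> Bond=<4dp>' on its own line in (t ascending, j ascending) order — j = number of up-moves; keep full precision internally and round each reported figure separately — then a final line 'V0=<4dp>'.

(0,0): Delta=-0.4928 Bond=91.3001
(1,0): Delta=-1.0000 Bond=156.2592
(1,1): Delta=-0.4161 Bond=78.8701
(2,0): Delta=-1.0000 Bond=157.8218
(2,1): Delta=-1.0000 Bond=157.8218
(2,2): Delta=-0.3277 Bond=63.3749
V0=10.4769

Since d<R<u, set p* = (R−d)/(u−d) = 0.8276; price each node as the discounted p*-expectation of its children.
Terminal values V(3,·): V(3,0)=84.5286, V(3,1)=56.3303, V(3,2)=17.5118, V(3,3)=0.0000
  t=2,j=0: stock 97.2356 → up 103.0697 (V=56.3303), down 74.8714 (V=84.5286). Price 60.5862; hedge Δ=-1.0000, bond B=157.8218.
  t=2,j=1: stock 133.8568 → up 141.8882 (V=17.5118), down 103.0697 (V=56.3303). Price 23.9650; hedge Δ=-1.0000, bond B=157.8218.
  t=2,j=2: stock 184.2704 → up 195.3266 (V=0.0000), down 141.8882 (V=17.5118). Price 2.9894; hedge Δ=-0.3277, bond B=63.3749.
  t=1,j=0: stock 126.2800 → up 133.8568 (V=23.9650), down 97.2356 (V=60.5862). Price 29.9792; hedge Δ=-1.0000, bond B=156.2592.
  t=1,j=1: stock 173.8400 → up 184.2704 (V=2.9894), down 133.8568 (V=23.9650). Price 6.5405; hedge Δ=-0.4161, bond B=78.8701.
  t=0,j=0: stock 164.0000 → up 173.8400 (V=6.5405), down 126.2800 (V=29.9792). Price 10.4769; hedge Δ=-0.4928, bond B=91.3001.
Check: Δ(0,0)·S0 + B(0,0) = 10.4769 = V0.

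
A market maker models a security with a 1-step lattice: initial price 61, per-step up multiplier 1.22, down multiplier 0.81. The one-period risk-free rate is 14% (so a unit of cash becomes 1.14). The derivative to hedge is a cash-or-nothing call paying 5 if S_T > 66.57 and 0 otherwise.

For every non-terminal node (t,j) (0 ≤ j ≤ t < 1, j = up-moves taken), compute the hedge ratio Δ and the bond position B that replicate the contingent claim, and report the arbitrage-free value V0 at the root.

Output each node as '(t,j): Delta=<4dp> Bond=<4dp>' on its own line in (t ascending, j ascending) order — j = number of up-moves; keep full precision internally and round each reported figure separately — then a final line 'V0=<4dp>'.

(0,0): Delta=0.1999 Bond=-8.6650
V0=3.5302

The replicating-portfolio and risk-neutral prices coincide; use p* = (1.14−0.81)/(1.22−0.81) = 0.8049 for the latter.
At expiry t=1: V(1,0)=0.0000, V(1,1)=5.0000
(0,0): S=61.0000. Δ = (V_up−V_dn)/(S_up−S_dn) = (5.0000−0.0000)/(74.4200−49.4100) = 0.1999. V = [p*·5.0000 + (1−p*)·0.0000]/1.14 = 3.5302. B = V − Δ·S = -8.6650.
Each (Δ,B) replicates both successor values, so the strategy is self-financing and V0 is arbitrage-free.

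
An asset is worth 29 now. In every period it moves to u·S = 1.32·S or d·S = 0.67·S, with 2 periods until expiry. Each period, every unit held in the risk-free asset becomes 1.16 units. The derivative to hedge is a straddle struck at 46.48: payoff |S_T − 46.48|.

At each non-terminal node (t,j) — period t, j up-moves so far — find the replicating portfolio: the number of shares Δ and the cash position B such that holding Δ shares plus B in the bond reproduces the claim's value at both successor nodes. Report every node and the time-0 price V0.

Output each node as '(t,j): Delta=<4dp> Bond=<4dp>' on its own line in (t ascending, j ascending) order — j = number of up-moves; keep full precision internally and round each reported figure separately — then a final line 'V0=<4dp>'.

(0,0): Delta=-0.7208 Bond=29.8652
(1,0): Delta=-1.0000 Bond=40.0690
(1,1): Delta=-0.6745 Bond=32.8721
V0=8.9627

Since d<R<u, set p* = (R−d)/(u−d) = 0.7538; price each node as the discounted p*-expectation of its children.
Terminal payoffs: V(2,0)=33.4619, V(2,1)=20.8324, V(2,2)=4.0496
Node (1,0) S=19.4300: V=(p*·20.8324+(1−p*)·33.4619)/1.16=20.6390; Δ=(20.8324−33.4619)/(25.6476−13.0181)=-1.0000; B=V−Δ·S=40.0690
Node (1,1) S=38.2800: V=(p*·4.0496+(1−p*)·20.8324)/1.16=7.0524; Δ=(4.0496−20.8324)/(50.5296−25.6476)=-0.6745; B=V−Δ·S=32.8721
Node (0,0) S=29.0000: V=(p*·7.0524+(1−p*)·20.6390)/1.16=8.9627; Δ=(7.0524−20.6390)/(38.2800−19.4300)=-0.7208; B=V−Δ·S=29.8652
Check: Δ(0,0)·S0 + B(0,0) = 8.9627 = V0.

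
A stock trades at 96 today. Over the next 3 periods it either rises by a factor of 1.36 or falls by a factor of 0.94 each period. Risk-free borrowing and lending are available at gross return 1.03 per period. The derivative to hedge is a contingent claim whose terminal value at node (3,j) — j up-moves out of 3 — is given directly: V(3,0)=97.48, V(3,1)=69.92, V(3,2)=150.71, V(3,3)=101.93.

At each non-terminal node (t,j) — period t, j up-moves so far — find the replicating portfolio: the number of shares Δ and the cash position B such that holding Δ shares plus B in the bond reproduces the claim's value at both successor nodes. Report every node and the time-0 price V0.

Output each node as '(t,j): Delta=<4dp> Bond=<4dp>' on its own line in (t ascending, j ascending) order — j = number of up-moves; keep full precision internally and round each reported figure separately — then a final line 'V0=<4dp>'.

(0,0): Delta=0.1859 Bond=66.6673
(1,0): Delta=-0.1112 Bond=95.4778
(1,1): Delta=0.9388 Bond=-29.6379
(2,0): Delta=-0.7736 Bond=154.5261
(2,1): Delta=1.5674 Bond=-107.6657
(2,2): Delta=-0.6541 Bond=252.3148
V0=84.5111

Under the risk-neutral measure, an up-move has probability p* = (R−d)/(u−d) = 0.2143 and values discount at R = 1.03.
Terminal payoffs: V(3,0)=97.4800, V(3,1)=69.9200, V(3,2)=150.7100, V(3,3)=101.9300
(2,0): S=84.8256. Δ = (V_up−V_dn)/(S_up−S_dn) = (69.9200−97.4800)/(115.3628−79.7361) = -0.7736. V = [p*·69.9200 + (1−p*)·97.4800]/1.03 = 88.9071. B = V − Δ·S = 154.5261.
(2,1): S=122.7264. Δ = (V_up−V_dn)/(S_up−S_dn) = (150.7100−69.9200)/(166.9079−115.3628) = 1.5674. V = [p*·150.7100 + (1−p*)·69.9200]/1.03 = 84.6914. B = V − Δ·S = -107.6657.
(2,2): S=177.5616. Δ = (V_up−V_dn)/(S_up−S_dn) = (101.9300−150.7100)/(241.4838−166.9079) = -0.6541. V = [p*·101.9300 + (1−p*)·150.7100]/1.03 = 136.1720. B = V − Δ·S = 252.3148.
(1,0): S=90.2400. Δ = (V_up−V_dn)/(S_up−S_dn) = (84.6914−88.9071)/(122.7264−84.8256) = -0.1112. V = [p*·84.6914 + (1−p*)·88.9071]/1.03 = 85.4405. B = V − Δ·S = 95.4778.
(1,1): S=130.5600. Δ = (V_up−V_dn)/(S_up−S_dn) = (136.1720−84.6914)/(177.5616−122.7264) = 0.9388. V = [p*·136.1720 + (1−p*)·84.6914]/1.03 = 92.9349. B = V − Δ·S = -29.6379.
(0,0): S=96.0000. Δ = (V_up−V_dn)/(S_up−S_dn) = (92.9349−85.4405)/(130.5600−90.2400) = 0.1859. V = [p*·92.9349 + (1−p*)·85.4405]/1.03 = 84.5111. B = V − Δ·S = 66.6673.
Each (Δ,B) replicates both successor values, so the strategy is self-financing and V0 is arbitrage-free.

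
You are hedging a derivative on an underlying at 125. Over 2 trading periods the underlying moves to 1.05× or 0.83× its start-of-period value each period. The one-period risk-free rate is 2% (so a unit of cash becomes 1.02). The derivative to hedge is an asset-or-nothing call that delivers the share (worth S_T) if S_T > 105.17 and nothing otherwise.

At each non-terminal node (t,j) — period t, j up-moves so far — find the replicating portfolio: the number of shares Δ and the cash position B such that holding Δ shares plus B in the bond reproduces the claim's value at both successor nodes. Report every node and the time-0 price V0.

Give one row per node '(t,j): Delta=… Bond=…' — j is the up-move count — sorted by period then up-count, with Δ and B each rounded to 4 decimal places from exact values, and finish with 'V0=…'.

(0,0): Delta=1.4186 Bond=-53.8680
(1,0): Delta=4.7727 Bond=-402.9328
(1,1): Delta=1.0000 Bond=0.0000
V0=123.4609

Since d<R<u, set p* = (R−d)/(u−d) = 0.8636; price each node as the discounted p*-expectation of its children.
Payoff layer (t=2): V(2,0)=0.0000, V(2,1)=108.9375, V(2,2)=137.8125
(1,0): S=103.7500. Δ = (V_up−V_dn)/(S_up−S_dn) = (108.9375−0.0000)/(108.9375−86.1125) = 4.7727. V = [p*·108.9375 + (1−p*)·0.0000]/1.02 = 92.2376. B = V − Δ·S = -402.9328.
(1,1): S=131.2500. Δ = (V_up−V_dn)/(S_up−S_dn) = (137.8125−108.9375)/(137.8125−108.9375) = 1.0000. V = [p*·137.8125 + (1−p*)·108.9375]/1.02 = 131.2500. B = V − Δ·S = 0.0000.
(0,0): S=125.0000. Δ = (V_up−V_dn)/(S_up−S_dn) = (131.2500−92.2376)/(131.2500−103.7500) = 1.4186. V = [p*·131.2500 + (1−p*)·92.2376]/1.02 = 123.4609. B = V − Δ·S = -53.8680.
The time-0 hedge costs 123.4609, which is the no-arbitrage price.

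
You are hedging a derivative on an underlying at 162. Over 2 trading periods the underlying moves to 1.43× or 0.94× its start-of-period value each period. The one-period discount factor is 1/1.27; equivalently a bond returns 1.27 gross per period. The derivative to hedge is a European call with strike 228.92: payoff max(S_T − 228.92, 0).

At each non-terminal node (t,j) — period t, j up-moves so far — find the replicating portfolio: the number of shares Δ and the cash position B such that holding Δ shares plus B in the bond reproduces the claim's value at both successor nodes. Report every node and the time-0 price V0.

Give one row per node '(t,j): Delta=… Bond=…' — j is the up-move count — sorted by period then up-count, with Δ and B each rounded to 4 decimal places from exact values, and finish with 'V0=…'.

Under the risk-neutral measure, an up-move has probability p* = (R−d)/(u−d) = 0.6735 and values discount at R = 1.27.
Terminal payoffs: V(2,0)=0.0000, V(2,1)=0.0000, V(2,2)=102.3538
Node (1,0) S=152.2800: V=(p*·0.0000+(1−p*)·0.0000)/1.27=0.0000; Δ=(0.0000−0.0000)/(217.7604−143.1432)=0.0000; B=V−Δ·S=0.0000
Node (1,1) S=231.6600: V=(p*·102.3538+(1−p*)·0.0000)/1.27=54.2773; Δ=(102.3538−0.0000)/(331.2738−217.7604)=0.9017; B=V−Δ·S=-154.6080
Node (0,0) S=162.0000: V=(p*·54.2773+(1−p*)·0.0000)/1.27=28.7827; Δ=(54.2773−0.0000)/(231.6600−152.2800)=0.6838; B=V−Δ·S=-81.9872
Root portfolio cost Δ·162+B reproduces V0=28.7827.

(0,0): Delta=0.6838 Bond=-81.9872
(1,0): Delta=0.0000 Bond=0.0000
(1,1): Delta=0.9017 Bond=-154.6080
V0=28.7827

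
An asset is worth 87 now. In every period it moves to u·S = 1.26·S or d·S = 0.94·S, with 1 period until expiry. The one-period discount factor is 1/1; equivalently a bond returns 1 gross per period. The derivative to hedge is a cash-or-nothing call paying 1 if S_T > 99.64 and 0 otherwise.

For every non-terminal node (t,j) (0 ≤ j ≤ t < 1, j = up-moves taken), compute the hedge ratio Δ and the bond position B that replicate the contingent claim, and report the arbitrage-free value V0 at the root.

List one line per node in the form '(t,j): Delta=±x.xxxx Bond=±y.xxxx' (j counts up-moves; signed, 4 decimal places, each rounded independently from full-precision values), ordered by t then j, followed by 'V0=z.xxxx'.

Since d<R<u, set p* = (R−d)/(u−d) = 0.1875; price each node as the discounted p*-expectation of its children.
Terminal payoffs: V(1,0)=0.0000, V(1,1)=1.0000
(0,0): S=87.0000. Δ = (V_up−V_dn)/(S_up−S_dn) = (1.0000−0.0000)/(109.6200−81.7800) = 0.0359. V = [p*·1.0000 + (1−p*)·0.0000]/1 = 0.1875. B = V − Δ·S = -2.9375.
Root portfolio cost Δ·87+B reproduces V0=0.1875.

(0,0): Delta=0.0359 Bond=-2.9375
V0=0.1875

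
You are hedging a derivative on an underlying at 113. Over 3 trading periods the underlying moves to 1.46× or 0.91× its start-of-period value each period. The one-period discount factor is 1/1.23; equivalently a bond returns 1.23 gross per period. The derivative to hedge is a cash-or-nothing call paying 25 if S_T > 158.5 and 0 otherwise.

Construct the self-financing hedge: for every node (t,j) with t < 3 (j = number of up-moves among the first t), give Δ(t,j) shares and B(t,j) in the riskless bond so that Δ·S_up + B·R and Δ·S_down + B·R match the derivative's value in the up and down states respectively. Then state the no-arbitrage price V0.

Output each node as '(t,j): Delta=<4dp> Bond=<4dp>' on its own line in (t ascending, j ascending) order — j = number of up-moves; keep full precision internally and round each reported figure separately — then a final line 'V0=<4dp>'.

(0,0): Delta=0.1294 Bond=-6.2687
(1,0): Delta=0.2091 Bond=-15.9073
(1,1): Delta=0.0937 Bond=-1.8191
(2,0): Delta=0.0000 Bond=0.0000
(2,1): Delta=0.3028 Bond=-33.6290
(2,2): Delta=0.0000 Bond=20.3252
V0=8.3514

No-arbitrage ⇒ martingale measure with p* = (R−d)/(u−d) = 0.5818.
Terminal payoffs: V(3,0)=0.0000, V(3,1)=0.0000, V(3,2)=25.0000, V(3,3)=25.0000
(2,0): S=93.5753. Δ = (V_up−V_dn)/(S_up−S_dn) = (0.0000−0.0000)/(136.6199−85.1535) = 0.0000. V = [p*·0.0000 + (1−p*)·0.0000]/1.23 = 0.0000. B = V − Δ·S = 0.0000.
(2,1): S=150.1318. Δ = (V_up−V_dn)/(S_up−S_dn) = (25.0000−0.0000)/(219.1924−136.6199) = 0.3028. V = [p*·25.0000 + (1−p*)·0.0000]/1.23 = 11.8256. B = V − Δ·S = -33.6290.
(2,2): S=240.8708. Δ = (V_up−V_dn)/(S_up−S_dn) = (25.0000−25.0000)/(351.6714−219.1924) = 0.0000. V = [p*·25.0000 + (1−p*)·25.0000]/1.23 = 20.3252. B = V − Δ·S = 20.3252.
(1,0): S=102.8300. Δ = (V_up−V_dn)/(S_up−S_dn) = (11.8256−0.0000)/(150.1318−93.5753) = 0.2091. V = [p*·11.8256 + (1−p*)·0.0000]/1.23 = 5.5938. B = V − Δ·S = -15.9073.
(1,1): S=164.9800. Δ = (V_up−V_dn)/(S_up−S_dn) = (20.3252−11.8256)/(240.8708−150.1318) = 0.0937. V = [p*·20.3252 + (1−p*)·11.8256]/1.23 = 13.6348. B = V − Δ·S = -1.8191.
(0,0): S=113.0000. Δ = (V_up−V_dn)/(S_up−S_dn) = (13.6348−5.5938)/(164.9800−102.8300) = 0.1294. V = [p*·13.6348 + (1−p*)·5.5938]/1.23 = 8.3514. B = V − Δ·S = -6.2687.
Self-financing check: at every node Δ·S+B equals the discounted successor values.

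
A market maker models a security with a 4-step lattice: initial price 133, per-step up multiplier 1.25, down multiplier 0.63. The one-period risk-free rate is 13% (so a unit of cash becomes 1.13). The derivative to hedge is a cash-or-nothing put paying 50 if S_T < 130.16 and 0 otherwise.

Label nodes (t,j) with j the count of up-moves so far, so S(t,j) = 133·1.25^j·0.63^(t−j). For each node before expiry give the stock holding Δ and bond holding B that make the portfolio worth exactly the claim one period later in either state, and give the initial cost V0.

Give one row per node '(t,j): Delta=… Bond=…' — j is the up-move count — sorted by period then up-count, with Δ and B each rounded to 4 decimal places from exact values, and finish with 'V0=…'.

Since d<R<u, set p* = (R−d)/(u−d) = 0.8065; price each node as the discounted p*-expectation of its children.
Terminal payoffs: V(4,0)=50.0000, V(4,1)=50.0000, V(4,2)=50.0000, V(4,3)=0.0000, V(4,4)=0.0000
(3,0): S=33.2563. Δ = (V_up−V_dn)/(S_up−S_dn) = (50.0000−50.0000)/(41.5703−20.9514) = 0.0000. V = [p*·50.0000 + (1−p*)·50.0000]/1.13 = 44.2478. B = V − Δ·S = 44.2478.
(3,1): S=65.9846. Δ = (V_up−V_dn)/(S_up−S_dn) = (50.0000−50.0000)/(82.4808−41.5703) = 0.0000. V = [p*·50.0000 + (1−p*)·50.0000]/1.13 = 44.2478. B = V − Δ·S = 44.2478.
(3,2): S=130.9219. Δ = (V_up−V_dn)/(S_up−S_dn) = (0.0000−50.0000)/(163.6523−82.4808) = -0.6160. V = [p*·0.0000 + (1−p*)·50.0000]/1.13 = 8.5641. B = V − Δ·S = 89.2092.
(3,3): S=259.7656. Δ = (V_up−V_dn)/(S_up−S_dn) = (0.0000−0.0000)/(324.7070−163.6523) = 0.0000. V = [p*·0.0000 + (1−p*)·0.0000]/1.13 = 0.0000. B = V − Δ·S = 0.0000.
(2,0): S=52.7877. Δ = (V_up−V_dn)/(S_up−S_dn) = (44.2478−44.2478)/(65.9846−33.2563) = 0.0000. V = [p*·44.2478 + (1−p*)·44.2478]/1.13 = 39.1573. B = V − Δ·S = 39.1573.
(2,1): S=104.7375. Δ = (V_up−V_dn)/(S_up−S_dn) = (8.5641−44.2478)/(130.9219−65.9846) = -0.5495. V = [p*·8.5641 + (1−p*)·44.2478]/1.13 = 13.6908. B = V − Δ·S = 71.2452.
(2,2): S=207.8125. Δ = (V_up−V_dn)/(S_up−S_dn) = (0.0000−8.5641)/(259.7656−130.9219) = -0.0665. V = [p*·0.0000 + (1−p*)·8.5641]/1.13 = 1.4669. B = V − Δ·S = 15.2799.
(1,0): S=83.7900. Δ = (V_up−V_dn)/(S_up−S_dn) = (13.6908−39.1573)/(104.7375−52.7877) = -0.4902. V = [p*·13.6908 + (1−p*)·39.1573]/1.13 = 16.4777. B = V − Δ·S = 57.5528.
(1,1): S=166.2500. Δ = (V_up−V_dn)/(S_up−S_dn) = (1.4669−13.6908)/(207.8125−104.7375) = -0.1186. V = [p*·1.4669 + (1−p*)·13.6908]/1.13 = 3.3919. B = V − Δ·S = 23.1079.
(0,0): S=133.0000. Δ = (V_up−V_dn)/(S_up−S_dn) = (3.3919−16.4777)/(166.2500−83.7900) = -0.1587. V = [p*·3.3919 + (1−p*)·16.4777]/1.13 = 5.2430. B = V − Δ·S = 26.3492.
Each (Δ,B) replicates both successor values, so the strategy is self-financing and V0 is arbitrage-free.

(0,0): Delta=-0.1587 Bond=26.3492
(1,0): Delta=-0.4902 Bond=57.5528
(1,1): Delta=-0.1186 Bond=23.1079
(2,0): Delta=0.0000 Bond=39.1573
(2,1): Delta=-0.5495 Bond=71.2452
(2,2): Delta=-0.0665 Bond=15.2799
(3,0): Delta=0.0000 Bond=44.2478
(3,1): Delta=0.0000 Bond=44.2478
(3,2): Delta=-0.6160 Bond=89.2092
(3,3): Delta=0.0000 Bond=0.0000
V0=5.2430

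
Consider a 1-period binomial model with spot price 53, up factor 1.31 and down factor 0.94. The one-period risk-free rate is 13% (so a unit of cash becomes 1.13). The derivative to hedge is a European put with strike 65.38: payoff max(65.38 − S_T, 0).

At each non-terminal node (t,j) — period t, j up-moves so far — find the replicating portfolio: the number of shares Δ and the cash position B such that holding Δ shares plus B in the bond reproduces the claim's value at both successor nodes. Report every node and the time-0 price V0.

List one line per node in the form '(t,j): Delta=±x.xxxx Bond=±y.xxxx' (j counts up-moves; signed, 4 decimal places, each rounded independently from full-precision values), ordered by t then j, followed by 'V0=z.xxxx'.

(0,0): Delta=-0.7935 Bond=48.7529
V0=6.6989

Since d<R<u, set p* = (R−d)/(u−d) = 0.5135; price each node as the discounted p*-expectation of its children.
Terminal payoffs: V(1,0)=15.5600, V(1,1)=0.0000
  t=0,j=0: stock 53.0000 → up 69.4300 (V=0.0000), down 49.8200 (V=15.5600). Price 6.6989; hedge Δ=-0.7935, bond B=48.7529.
The time-0 hedge costs 6.6989, which is the no-arbitrage price.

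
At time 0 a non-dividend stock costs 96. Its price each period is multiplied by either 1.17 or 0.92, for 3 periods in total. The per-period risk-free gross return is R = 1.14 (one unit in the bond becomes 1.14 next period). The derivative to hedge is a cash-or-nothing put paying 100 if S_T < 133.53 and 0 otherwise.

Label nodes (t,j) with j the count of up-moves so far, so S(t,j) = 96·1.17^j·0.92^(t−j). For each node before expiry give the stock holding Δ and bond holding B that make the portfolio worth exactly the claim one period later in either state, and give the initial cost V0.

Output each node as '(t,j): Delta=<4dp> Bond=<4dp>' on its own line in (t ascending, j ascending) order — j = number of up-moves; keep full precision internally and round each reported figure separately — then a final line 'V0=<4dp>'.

Since d<R<u, set p* = (R−d)/(u−d) = 0.8800; price each node as the discounted p*-expectation of its children.
At expiry t=3: V(3,0)=100.0000, V(3,1)=100.0000, V(3,2)=100.0000, V(3,3)=0.0000
  t=2,j=0: stock 81.2544 → up 95.0676 (V=100.0000), down 74.7540 (V=100.0000). Price 87.7193; hedge Δ=0.0000, bond B=87.7193.
  t=2,j=1: stock 103.3344 → up 120.9012 (V=100.0000), down 95.0676 (V=100.0000). Price 87.7193; hedge Δ=0.0000, bond B=87.7193.
  t=2,j=2: stock 131.4144 → up 153.7548 (V=0.0000), down 120.9012 (V=100.0000). Price 10.5263; hedge Δ=-3.0438, bond B=410.5263.
  t=1,j=0: stock 88.3200 → up 103.3344 (V=87.7193), down 81.2544 (V=87.7193). Price 76.9468; hedge Δ=0.0000, bond B=76.9468.
  t=1,j=1: stock 112.3200 → up 131.4144 (V=10.5263), down 103.3344 (V=87.7193). Price 17.3592; hedge Δ=-2.7490, bond B=326.1311.
  t=0,j=0: stock 96.0000 → up 112.3200 (V=17.3592), down 88.3200 (V=76.9468). Price 21.4997; hedge Δ=-2.4828, bond B=259.8500.
Self-financing check: at every node Δ·S+B equals the discounted successor values.

(0,0): Delta=-2.4828 Bond=259.8500
(1,0): Delta=0.0000 Bond=76.9468
(1,1): Delta=-2.7490 Bond=326.1311
(2,0): Delta=0.0000 Bond=87.7193
(2,1): Delta=0.0000 Bond=87.7193
(2,2): Delta=-3.0438 Bond=410.5263
V0=21.4997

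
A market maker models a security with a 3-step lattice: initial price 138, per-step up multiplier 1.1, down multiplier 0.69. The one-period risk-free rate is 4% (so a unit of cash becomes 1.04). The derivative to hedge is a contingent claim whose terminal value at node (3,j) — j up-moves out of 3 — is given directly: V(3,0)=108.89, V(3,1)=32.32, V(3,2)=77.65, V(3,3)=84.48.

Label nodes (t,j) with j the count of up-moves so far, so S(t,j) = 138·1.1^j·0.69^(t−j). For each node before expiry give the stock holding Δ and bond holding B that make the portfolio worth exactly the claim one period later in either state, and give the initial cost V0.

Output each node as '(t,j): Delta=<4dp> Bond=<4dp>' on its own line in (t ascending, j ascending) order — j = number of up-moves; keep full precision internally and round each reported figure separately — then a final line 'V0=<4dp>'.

(0,0): Delta=0.2396 Bond=37.6189
(1,0): Delta=0.6771 Bond=-2.5332
(1,1): Delta=0.1926 Bond=46.2649
(2,0): Delta=-2.8425 Bond=228.6074
(2,1): Delta=1.0556 Bond=-42.2760
(2,2): Delta=0.0998 Bond=63.6112
V0=70.6847

Under the risk-neutral measure, an up-move has probability p* = (R−d)/(u−d) = 0.8537 and values discount at R = 1.04.
Payoff layer (t=3): V(3,0)=108.8900, V(3,1)=32.3200, V(3,2)=77.6500, V(3,3)=84.4800
Node (2,0) S=65.7018: V=(p*·32.3200+(1−p*)·108.8900)/1.04=41.8513; Δ=(32.3200−108.8900)/(72.2720−45.3342)=-2.8425; B=V−Δ·S=228.6074
Node (2,1) S=104.7420: V=(p*·77.6500+(1−p*)·32.3200)/1.04=68.2849; Δ=(77.6500−32.3200)/(115.2162−72.2720)=1.0556; B=V−Δ·S=-42.2760
Node (2,2) S=166.9800: V=(p*·84.4800+(1−p*)·77.6500)/1.04=80.2697; Δ=(84.4800−77.6500)/(183.6780−115.2162)=0.0998; B=V−Δ·S=63.6112
Node (1,0) S=95.2200: V=(p*·68.2849+(1−p*)·41.8513)/1.04=61.9390; Δ=(68.2849−41.8513)/(104.7420−65.7018)=0.6771; B=V−Δ·S=-2.5332
Node (1,1) S=151.8000: V=(p*·80.2697+(1−p*)·68.2849)/1.04=75.4960; Δ=(80.2697−68.2849)/(166.9800−104.7420)=0.1926; B=V−Δ·S=46.2649
Node (0,0) S=138.0000: V=(p*·75.4960+(1−p*)·61.9390)/1.04=70.6847; Δ=(75.4960−61.9390)/(151.8000−95.2200)=0.2396; B=V−Δ·S=37.6189
Self-financing check: at every node Δ·S+B equals the discounted successor values.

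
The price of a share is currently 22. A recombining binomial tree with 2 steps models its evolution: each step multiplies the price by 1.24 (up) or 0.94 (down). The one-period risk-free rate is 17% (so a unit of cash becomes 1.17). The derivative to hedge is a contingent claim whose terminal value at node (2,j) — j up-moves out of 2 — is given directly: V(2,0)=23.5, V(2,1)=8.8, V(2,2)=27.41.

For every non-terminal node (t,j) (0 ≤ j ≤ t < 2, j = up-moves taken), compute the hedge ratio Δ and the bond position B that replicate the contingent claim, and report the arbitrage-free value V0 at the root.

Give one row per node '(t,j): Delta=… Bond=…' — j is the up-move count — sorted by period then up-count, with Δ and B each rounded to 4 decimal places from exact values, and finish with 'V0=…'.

(0,0): Delta=1.4035 Bond=-15.8726
(1,0): Delta=-2.3694 Bond=59.4530
(1,1): Delta=2.2739 Bond=-42.3174
V0=15.0039

No-arbitrage ⇒ martingale measure with p* = (R−d)/(u−d) = 0.7667.
Terminal values V(2,·): V(2,0)=23.5000, V(2,1)=8.8000, V(2,2)=27.4100
(1,0): S=20.6800. Δ = (V_up−V_dn)/(S_up−S_dn) = (8.8000−23.5000)/(25.6432−19.4392) = -2.3694. V = [p*·8.8000 + (1−p*)·23.5000]/1.17 = 10.4530. B = V − Δ·S = 59.4530.
(1,1): S=27.2800. Δ = (V_up−V_dn)/(S_up−S_dn) = (27.4100−8.8000)/(33.8272−25.6432) = 2.2739. V = [p*·27.4100 + (1−p*)·8.8000]/1.17 = 19.7160. B = V − Δ·S = -42.3174.
(0,0): S=22.0000. Δ = (V_up−V_dn)/(S_up−S_dn) = (19.7160−10.4530)/(27.2800−20.6800) = 1.4035. V = [p*·19.7160 + (1−p*)·10.4530]/1.17 = 15.0039. B = V − Δ·S = -15.8726.
Check: Δ(0,0)·S0 + B(0,0) = 15.0039 = V0.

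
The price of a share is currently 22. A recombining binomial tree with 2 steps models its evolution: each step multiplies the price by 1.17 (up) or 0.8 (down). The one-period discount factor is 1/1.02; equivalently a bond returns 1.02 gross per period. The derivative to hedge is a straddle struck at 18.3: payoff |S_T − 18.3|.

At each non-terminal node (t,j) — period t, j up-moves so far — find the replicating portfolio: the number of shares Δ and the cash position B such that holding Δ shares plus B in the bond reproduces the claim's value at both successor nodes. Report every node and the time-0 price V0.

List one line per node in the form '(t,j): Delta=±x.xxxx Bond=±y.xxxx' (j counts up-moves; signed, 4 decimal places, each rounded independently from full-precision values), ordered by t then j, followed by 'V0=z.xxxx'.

(0,0): Delta=0.5879 Bond=-7.1898
(1,0): Delta=-0.2961 Bond=8.2242
(1,1): Delta=1.0000 Bond=-17.9412
V0=5.7439

Risk-neutral probability p* = (R−d)/(u−d) = (1.02−0.8)/(1.17−0.8) = 0.5946.
Payoff layer (t=2): V(2,0)=4.2200, V(2,1)=2.2920, V(2,2)=11.8158
  t=1,j=0: stock 17.6000 → up 20.5920 (V=2.2920), down 14.0800 (V=4.2200). Price 3.0134; hedge Δ=-0.2961, bond B=8.2242.
  t=1,j=1: stock 25.7400 → up 30.1158 (V=11.8158), down 20.5920 (V=2.2920). Price 7.7988; hedge Δ=1.0000, bond B=-17.9412.
  t=0,j=0: stock 22.0000 → up 25.7400 (V=7.7988), down 17.6000 (V=3.0134). Price 5.7439; hedge Δ=0.5879, bond B=-7.1898.
Check: Δ(0,0)·S0 + B(0,0) = 5.7439 = V0.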